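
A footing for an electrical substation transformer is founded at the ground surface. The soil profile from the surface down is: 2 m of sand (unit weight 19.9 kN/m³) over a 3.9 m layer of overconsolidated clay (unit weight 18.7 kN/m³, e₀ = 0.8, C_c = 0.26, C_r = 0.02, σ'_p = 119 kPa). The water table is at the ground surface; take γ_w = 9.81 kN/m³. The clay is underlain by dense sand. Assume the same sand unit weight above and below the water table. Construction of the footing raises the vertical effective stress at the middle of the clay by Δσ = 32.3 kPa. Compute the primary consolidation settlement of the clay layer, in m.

Mid-depth of clay below the ground surface: z = 2 + 3.9/2 = 3.95 m.
Total vertical stress at mid-clay: σ_v = 19.9×2 + 18.7×1.95 = 76.265 kPa.
Pore pressure: u = 9.81×(3.95 − 0) = 38.75 kPa.
Initial effective stress: σ'_0 = σ_v − u = 76.265 − 38.75 = 37.515 kPa.
Final effective stress: σ'_f = 37.515 + 32.3 = 69.815 kPa.
σ'_f = 69.815 ≤ σ'_p = 119 kPa, so the clay remains overconsolidated and only the recompression index applies:
S_c = C_r·H/(1+e₀)·log₁₀(σ'_f/σ'_0) = 0.02×3.9/1.8×log₁₀(69.815/37.515)
    = 0.043334 × 0.26974 = 0.01169 m

S_c ≈ 0.0117 m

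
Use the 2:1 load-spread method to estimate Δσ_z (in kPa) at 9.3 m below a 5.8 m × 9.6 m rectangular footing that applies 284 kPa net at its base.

By the 2:1 method the load spreads at 1 horizontal : 2 vertical, so at depth z the loaded area has grown by z in each plan dimension:
Δσ = qBL/((B+z)(L+z)) = 284×5.8×9.6/((5.8+9.3)(9.6+9.3)) = 55.409 kPa

Δσ_z ≈ 55.4 kPa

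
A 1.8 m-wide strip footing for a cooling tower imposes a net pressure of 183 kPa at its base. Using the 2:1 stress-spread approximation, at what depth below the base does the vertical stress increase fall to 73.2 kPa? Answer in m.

z ≈ 2.7 m

2:1 spreading — at depth z the loaded area has grown by z in each plan dimension:
qB/(B+z) = Δσ_z ⇒ z = qB/Δσ_z − B = 183×1.8/73.2 − 1.8 = 2.7 m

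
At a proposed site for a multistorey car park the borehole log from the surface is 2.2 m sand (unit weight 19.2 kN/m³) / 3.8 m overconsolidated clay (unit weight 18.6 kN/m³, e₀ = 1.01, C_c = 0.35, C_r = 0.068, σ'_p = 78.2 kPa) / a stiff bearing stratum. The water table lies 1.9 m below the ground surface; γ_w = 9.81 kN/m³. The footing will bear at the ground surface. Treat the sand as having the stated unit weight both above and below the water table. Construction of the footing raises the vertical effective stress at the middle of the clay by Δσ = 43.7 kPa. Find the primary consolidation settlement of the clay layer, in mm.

S_c ≈ 88.4 mm

Mid-depth of clay below the ground surface: z = 2.2 + 3.8/2 = 4.1 m.
Total vertical stress at mid-clay: σ_v = 19.2×2.2 + 18.6×1.9 = 77.58 kPa.
Pore pressure: u = 9.81×(4.1 − 1.9) = 21.582 kPa.
Initial effective stress: σ'_0 = σ_v − u = 77.58 − 21.582 = 55.998 kPa.
Final effective stress: σ'_f = 55.998 + 43.7 = 99.698 kPa.
σ'_f = 99.698 > σ'_p = 78.2 kPa, so the stress path crosses the preconsolidation pressure — recompression up to σ'_p, then virgin compression beyond:
S_c = H/(1+e₀)·[C_r·log₁₀(σ'_p/σ'_0) + C_c·log₁₀(σ'_f/σ'_p)]
    = 3.8/2.01 × [0.068×log₁₀(78.2/55.998) + 0.35×log₁₀(99.698/78.2)]
    = 1.8905 × [0.0098623 + 0.036918] = 0.08844 m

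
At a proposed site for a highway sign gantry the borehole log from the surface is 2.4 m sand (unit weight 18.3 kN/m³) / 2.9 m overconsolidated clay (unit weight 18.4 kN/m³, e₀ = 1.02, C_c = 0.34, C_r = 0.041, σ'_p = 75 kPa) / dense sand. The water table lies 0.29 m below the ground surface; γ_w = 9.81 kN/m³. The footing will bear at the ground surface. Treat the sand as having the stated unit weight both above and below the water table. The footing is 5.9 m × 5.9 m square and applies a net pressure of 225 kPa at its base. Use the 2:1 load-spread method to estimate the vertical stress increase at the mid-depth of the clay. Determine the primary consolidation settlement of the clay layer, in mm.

S_c ≈ 115 mm

Mid-depth of clay below the ground surface: z = 2.4 + 2.9/2 = 3.85 m.
Total vertical stress at mid-clay: σ_v = 18.3×2.4 + 18.4×1.45 = 70.6 kPa.
Pore pressure: u = 9.81×(3.85 − 0.29) = 34.924 kPa.
Initial effective stress: σ'_0 = σ_v − u = 70.6 − 34.924 = 35.676 kPa.
Stress increase at mid-clay by the 2:1 spreading method:
Δσ = qBL/((B+z)(L+z)) = 225×5.9×5.9/((5.9+3.85)(5.9+3.85)) = 82.391 kPa
Final effective stress: σ'_f = 35.676 + 82.391 = 118.07 kPa.
σ'_f = 118.07 > σ'_p = 75 kPa, so the stress path crosses the preconsolidation pressure — recompression up to σ'_p, then virgin compression beyond:
S_c = H/(1+e₀)·[C_r·log₁₀(σ'_p/σ'_0) + C_c·log₁₀(σ'_f/σ'_p)]
    = 2.9/2.02 × [0.041×log₁₀(75/35.676) + 0.34×log₁₀(118.07/75)]
    = 1.4356 × [0.01323 + 0.067007] = 0.1152 m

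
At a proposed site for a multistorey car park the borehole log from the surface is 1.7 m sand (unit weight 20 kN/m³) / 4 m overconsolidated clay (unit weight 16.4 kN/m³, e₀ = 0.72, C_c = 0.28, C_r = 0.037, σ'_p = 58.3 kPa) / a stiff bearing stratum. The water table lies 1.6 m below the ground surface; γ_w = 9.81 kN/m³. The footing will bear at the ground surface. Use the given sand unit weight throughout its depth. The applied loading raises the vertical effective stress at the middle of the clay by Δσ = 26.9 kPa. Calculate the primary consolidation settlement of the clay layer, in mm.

S_c ≈ 72.7 mm

Mid-depth of clay below the ground surface: z = 1.7 + 4/2 = 3.7 m.
Total vertical stress at mid-clay: σ_v = 20×1.7 + 16.4×2 = 66.8 kPa.
Pore pressure: u = 9.81×(3.7 − 1.6) = 20.601 kPa.
Initial effective stress: σ'_0 = σ_v − u = 66.8 − 20.601 = 46.199 kPa.
Final effective stress: σ'_f = 46.199 + 26.9 = 73.099 kPa.
σ'_f = 73.099 > σ'_p = 58.3 kPa, so the stress path crosses the preconsolidation pressure — recompression up to σ'_p, then virgin compression beyond:
S_c = H/(1+e₀)·[C_r·log₁₀(σ'_p/σ'_0) + C_c·log₁₀(σ'_f/σ'_p)]
    = 4/1.72 × [0.037×log₁₀(58.3/46.199) + 0.28×log₁₀(73.099/58.3)]
    = 2.3256 × [0.0037383 + 0.027508] = 0.07267 m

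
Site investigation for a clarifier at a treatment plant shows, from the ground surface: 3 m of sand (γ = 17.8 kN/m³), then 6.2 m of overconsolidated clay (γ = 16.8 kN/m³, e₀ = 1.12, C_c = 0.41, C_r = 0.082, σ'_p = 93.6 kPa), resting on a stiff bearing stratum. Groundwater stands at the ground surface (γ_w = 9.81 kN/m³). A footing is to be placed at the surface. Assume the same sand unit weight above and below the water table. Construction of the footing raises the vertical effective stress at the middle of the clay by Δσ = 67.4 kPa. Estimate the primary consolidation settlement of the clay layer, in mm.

Mid-depth of clay below the ground surface: z = 3 + 6.2/2 = 6.1 m.
Total vertical stress at mid-clay: σ_v = 17.8×3 + 16.8×3.1 = 105.48 kPa.
Pore pressure: u = 9.81×(6.1 − 0) = 59.841 kPa.
Initial effective stress: σ'_0 = σ_v − u = 105.48 − 59.841 = 45.639 kPa.
Final effective stress: σ'_f = 45.639 + 67.4 = 113.04 kPa.
σ'_f = 113.04 > σ'_p = 93.6 kPa, so the stress path crosses the preconsolidation pressure — recompression up to σ'_p, then virgin compression beyond:
S_c = H/(1+e₀)·[C_r·log₁₀(σ'_p/σ'_0) + C_c·log₁₀(σ'_f/σ'_p)]
    = 6.2/2.12 × [0.082×log₁₀(93.6/45.639) + 0.41×log₁₀(113.04/93.6)]
    = 2.9245 × [0.025579 + 0.033602] = 0.1731 m

S_c ≈ 173 mm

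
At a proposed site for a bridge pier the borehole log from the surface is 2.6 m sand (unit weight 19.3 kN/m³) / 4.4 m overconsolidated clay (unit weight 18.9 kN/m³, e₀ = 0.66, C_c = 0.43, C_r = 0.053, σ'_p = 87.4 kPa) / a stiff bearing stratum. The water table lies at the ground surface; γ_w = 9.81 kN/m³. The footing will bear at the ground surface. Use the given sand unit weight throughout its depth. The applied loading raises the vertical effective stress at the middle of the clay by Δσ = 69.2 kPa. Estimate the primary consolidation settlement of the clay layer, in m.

S_c ≈ 0.172 m

Mid-depth of clay below the ground surface: z = 2.6 + 4.4/2 = 4.8 m.
Total vertical stress at mid-clay: σ_v = 19.3×2.6 + 18.9×2.2 = 91.76 kPa.
Pore pressure: u = 9.81×(4.8 − 0) = 47.088 kPa.
Initial effective stress: σ'_0 = σ_v − u = 91.76 − 47.088 = 44.672 kPa.
Final effective stress: σ'_f = 44.672 + 69.2 = 113.87 kPa.
σ'_f = 113.87 > σ'_p = 87.4 kPa, so the stress path crosses the preconsolidation pressure — recompression up to σ'_p, then virgin compression beyond:
S_c = H/(1+e₀)·[C_r·log₁₀(σ'_p/σ'_0) + C_c·log₁₀(σ'_f/σ'_p)]
    = 4.4/1.66 × [0.053×log₁₀(87.4/44.672) + 0.43×log₁₀(113.87/87.4)]
    = 2.6506 × [0.015448 + 0.049406] = 0.1719 m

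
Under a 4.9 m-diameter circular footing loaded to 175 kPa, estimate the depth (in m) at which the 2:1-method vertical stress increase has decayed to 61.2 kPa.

z ≈ 3.39 m

2:1 spreading — at depth z the loaded area has grown by z in each plan dimension:
qD²/(D+z)² = Δσ_z ⇒ z = D(√(q/Δσ_z) − 1) = 4.9×(√(175/61.2) − 1) = 3.386 m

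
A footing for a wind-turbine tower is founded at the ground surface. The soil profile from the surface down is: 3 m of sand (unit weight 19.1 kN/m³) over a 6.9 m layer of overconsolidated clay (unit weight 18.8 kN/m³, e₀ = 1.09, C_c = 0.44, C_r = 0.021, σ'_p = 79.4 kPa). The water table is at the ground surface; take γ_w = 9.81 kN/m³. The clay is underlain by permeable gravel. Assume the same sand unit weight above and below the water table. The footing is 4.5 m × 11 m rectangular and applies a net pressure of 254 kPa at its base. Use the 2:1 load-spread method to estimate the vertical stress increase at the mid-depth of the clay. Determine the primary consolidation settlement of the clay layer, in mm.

S_c ≈ 294 mm

Mid-depth of clay below the ground surface: z = 3 + 6.9/2 = 6.45 m.
Total vertical stress at mid-clay: σ_v = 19.1×3 + 18.8×3.45 = 122.16 kPa.
Pore pressure: u = 9.81×(6.45 − 0) = 63.275 kPa.
Initial effective stress: σ'_0 = σ_v − u = 122.16 − 63.275 = 58.885 kPa.
Stress increase at mid-clay by the 2:1 spreading method:
Δσ = qBL/((B+z)(L+z)) = 254×4.5×11/((4.5+6.45)(11+6.45)) = 65.801 kPa
Final effective stress: σ'_f = 58.885 + 65.801 = 124.69 kPa.
σ'_f = 124.69 > σ'_p = 79.4 kPa, so the stress path crosses the preconsolidation pressure — recompression up to σ'_p, then virgin compression beyond:
S_c = H/(1+e₀)·[C_r·log₁₀(σ'_p/σ'_0) + C_c·log₁₀(σ'_f/σ'_p)]
    = 6.9/2.09 × [0.021×log₁₀(79.4/58.885) + 0.44×log₁₀(124.69/79.4)]
    = 3.3014 × [0.0027261 + 0.086245] = 0.2937 m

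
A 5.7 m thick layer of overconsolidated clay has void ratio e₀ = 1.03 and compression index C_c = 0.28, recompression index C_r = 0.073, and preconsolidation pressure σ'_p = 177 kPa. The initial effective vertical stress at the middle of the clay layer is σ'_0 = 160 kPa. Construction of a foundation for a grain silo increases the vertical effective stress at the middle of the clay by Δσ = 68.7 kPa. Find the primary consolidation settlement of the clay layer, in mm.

S_c ≈ 96.5 mm

Final effective stress: σ'_f = 160 + 68.7 = 228.7 kPa.
σ'_f = 228.7 > σ'_p = 177 kPa, so the stress path crosses the preconsolidation pressure — recompression up to σ'_p, then virgin compression beyond:
S_c = H/(1+e₀)·[C_r·log₁₀(σ'_p/σ'_0) + C_c·log₁₀(σ'_f/σ'_p)]
    = 5.7/2.03 × [0.073×log₁₀(177/160) + 0.28×log₁₀(228.7/177)]
    = 2.8079 × [0.0032013 + 0.031162] = 0.09649 m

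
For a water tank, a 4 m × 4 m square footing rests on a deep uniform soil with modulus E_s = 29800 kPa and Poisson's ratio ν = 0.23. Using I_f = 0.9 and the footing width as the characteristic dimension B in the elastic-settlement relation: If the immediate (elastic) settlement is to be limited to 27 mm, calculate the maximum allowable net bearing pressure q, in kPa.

q ≈ 236 kPa

S_e = q·B·(1−ν²)/E_s · I_f  ⇒  q = S_e·E_s / (B·(1−ν²)·I_f).
q = 0.027 × 29800 / (4 × 0.9471 × 0.9) = 236 kPa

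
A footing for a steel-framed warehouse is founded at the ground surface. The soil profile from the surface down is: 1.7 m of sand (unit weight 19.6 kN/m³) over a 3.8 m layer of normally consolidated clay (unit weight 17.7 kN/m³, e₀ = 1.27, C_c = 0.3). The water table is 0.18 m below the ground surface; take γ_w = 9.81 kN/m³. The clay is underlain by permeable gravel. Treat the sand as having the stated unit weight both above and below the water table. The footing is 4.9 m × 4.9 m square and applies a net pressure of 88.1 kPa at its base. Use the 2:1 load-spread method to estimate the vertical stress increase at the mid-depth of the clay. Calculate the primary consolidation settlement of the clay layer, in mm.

Mid-depth of clay below the ground surface: z = 1.7 + 3.8/2 = 3.6 m.
Total vertical stress at mid-clay: σ_v = 19.6×1.7 + 17.7×1.9 = 66.95 kPa.
Pore pressure: u = 9.81×(3.6 − 0.18) = 33.55 kPa.
Initial effective stress: σ'_0 = σ_v − u = 66.95 − 33.55 = 33.4 kPa.
Stress increase at mid-clay by the 2:1 spreading method:
Δσ = qBL/((B+z)(L+z)) = 88.1×4.9×4.9/((4.9+3.6)(4.9+3.6)) = 29.277 kPa
Final effective stress: σ'_f = σ'_0 + Δσ = 33.4 + 29.277 = 62.677 kPa.
Normally consolidated clay, so the full stress increment lies on the virgin compression line:
S_c = C_c·H/(1+e₀)·log₁₀(σ'_f/σ'_0) = 0.3×3.8/(1+1.27)×log₁₀(62.677/33.4)
    = 0.5022 × 0.27336 = 0.1373 m

S_c ≈ 137 mm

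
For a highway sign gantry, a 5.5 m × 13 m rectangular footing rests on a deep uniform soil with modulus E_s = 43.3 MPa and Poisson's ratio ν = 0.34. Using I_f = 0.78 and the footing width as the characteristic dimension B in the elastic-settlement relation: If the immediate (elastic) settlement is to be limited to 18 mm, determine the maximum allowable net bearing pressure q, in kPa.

q ≈ 205 kPa

E_s = 43.3 MPa = 43300 kPa.
S_e = q·B·(1−ν²)/E_s · I_f  ⇒  q = S_e·E_s / (B·(1−ν²)·I_f).
q = 0.018 × 43300 / (5.5 × 0.8844 × 0.78) = 205.4 kPa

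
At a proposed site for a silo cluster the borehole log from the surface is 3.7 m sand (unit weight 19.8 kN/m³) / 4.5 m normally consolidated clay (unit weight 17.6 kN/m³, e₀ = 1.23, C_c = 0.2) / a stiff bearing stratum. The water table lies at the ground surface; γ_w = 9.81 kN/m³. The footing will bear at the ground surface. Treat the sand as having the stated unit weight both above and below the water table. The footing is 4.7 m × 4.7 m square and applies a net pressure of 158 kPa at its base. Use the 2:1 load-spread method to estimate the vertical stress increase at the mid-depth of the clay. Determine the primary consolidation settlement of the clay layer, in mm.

Mid-depth of clay below the ground surface: z = 3.7 + 4.5/2 = 5.95 m.
Total vertical stress at mid-clay: σ_v = 19.8×3.7 + 17.6×2.25 = 112.86 kPa.
Pore pressure: u = 9.81×(5.95 − 0) = 58.37 kPa.
Initial effective stress: σ'_0 = σ_v − u = 112.86 − 58.37 = 54.49 kPa.
Stress increase at mid-clay by the 2:1 spreading method:
Δσ = qBL/((B+z)(L+z)) = 158×4.7×4.7/((4.7+5.95)(4.7+5.95)) = 30.772 kPa
Final effective stress: σ'_f = σ'_0 + Δσ = 54.49 + 30.772 = 85.262 kPa.
Normally consolidated clay, so the full stress increment lies on the virgin compression line:
S_c = C_c·H/(1+e₀)·log₁₀(σ'_f/σ'_0) = 0.2×4.5/(1+1.23)×log₁₀(85.262/54.49)
    = 0.40359 × 0.19444 = 0.07847 m

S_c ≈ 78.5 mm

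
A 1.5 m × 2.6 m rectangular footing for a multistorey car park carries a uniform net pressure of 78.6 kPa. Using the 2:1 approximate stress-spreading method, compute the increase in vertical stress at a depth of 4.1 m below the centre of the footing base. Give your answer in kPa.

Δσ_z ≈ 8.17 kPa

By the 2:1 method the load spreads at 1 horizontal : 2 vertical, so at depth z the loaded area has grown by z in each plan dimension:
Δσ = qBL/((B+z)(L+z)) = 78.6×1.5×2.6/((1.5+4.1)(2.6+4.1)) = 8.17 kPa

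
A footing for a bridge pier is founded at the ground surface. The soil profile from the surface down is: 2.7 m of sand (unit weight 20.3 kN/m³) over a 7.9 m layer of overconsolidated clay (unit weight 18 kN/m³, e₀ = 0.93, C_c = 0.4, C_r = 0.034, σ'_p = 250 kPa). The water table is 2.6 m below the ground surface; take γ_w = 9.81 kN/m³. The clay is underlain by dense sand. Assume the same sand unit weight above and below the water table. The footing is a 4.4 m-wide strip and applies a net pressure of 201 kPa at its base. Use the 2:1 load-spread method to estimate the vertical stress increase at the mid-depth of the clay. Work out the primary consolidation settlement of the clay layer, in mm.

Mid-depth of clay below the ground surface: z = 2.7 + 7.9/2 = 6.65 m.
Total vertical stress at mid-clay: σ_v = 20.3×2.7 + 18×3.95 = 125.91 kPa.
Pore pressure: u = 9.81×(6.65 − 2.6) = 39.73 kPa.
Initial effective stress: σ'_0 = σ_v − u = 125.91 − 39.73 = 86.18 kPa.
Stress increase at mid-clay by the 2:1 spreading method:
Δσ = qB/(B+z) = 201×4.4/(4.4+6.65) = 80.036 kPa
Final effective stress: σ'_f = 86.18 + 80.036 = 166.22 kPa.
σ'_f = 166.22 ≤ σ'_p = 250 kPa, so the clay remains overconsolidated and only the recompression index applies:
S_c = C_r·H/(1+e₀)·log₁₀(σ'_f/σ'_0) = 0.034×7.9/1.93×log₁₀(166.22/86.18)
    = 0.13917 × 0.28528 = 0.0397 m

S_c ≈ 39.7 mm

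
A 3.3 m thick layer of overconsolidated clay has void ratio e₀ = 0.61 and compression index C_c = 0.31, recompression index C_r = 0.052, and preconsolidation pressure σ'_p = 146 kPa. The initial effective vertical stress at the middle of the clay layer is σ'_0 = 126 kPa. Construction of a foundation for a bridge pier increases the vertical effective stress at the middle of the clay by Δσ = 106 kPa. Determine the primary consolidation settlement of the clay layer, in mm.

S_c ≈ 135 mm

Final effective stress: σ'_f = 126 + 106 = 232 kPa.
σ'_f = 232 > σ'_p = 146 kPa, so the stress path crosses the preconsolidation pressure — recompression up to σ'_p, then virgin compression beyond:
S_c = H/(1+e₀)·[C_r·log₁₀(σ'_p/σ'_0) + C_c·log₁₀(σ'_f/σ'_p)]
    = 3.3/1.61 × [0.052×log₁₀(146/126) + 0.31×log₁₀(232/146)]
    = 2.0497 × [0.0033271 + 0.062352] = 0.1346 m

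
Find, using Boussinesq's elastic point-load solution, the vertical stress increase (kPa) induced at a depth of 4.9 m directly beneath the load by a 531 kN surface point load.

Δσ_z ≈ 10.6 kPa

Boussinesq vertical stress below a point load on an elastic half-space:
Δσ_z = 3P/(2πz²) · [1 + (r/z)²]^(−5/2)
r/z = 0/4.9 = 0; [1+(r/z)²]^(−5/2) = 1.
Δσ_z = 3×531/(2π×4.9²) × 1 = 10.56 × 1 = 10.56 kPa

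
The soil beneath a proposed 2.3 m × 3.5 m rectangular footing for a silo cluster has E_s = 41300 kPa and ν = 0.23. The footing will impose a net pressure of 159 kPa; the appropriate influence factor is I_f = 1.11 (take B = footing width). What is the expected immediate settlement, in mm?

Immediate (elastic) settlement: S_e = q·B·(1−ν²)/E_s · I_f.
S_e = 159 × 2.3 × (1 − 0.23²) / 41300 × 1.11
    = 159 × 2.3 × 0.9471 / 41300 × 1.11
    = 0.009309 m = 9.309 mm

S_e ≈ 9.31 mm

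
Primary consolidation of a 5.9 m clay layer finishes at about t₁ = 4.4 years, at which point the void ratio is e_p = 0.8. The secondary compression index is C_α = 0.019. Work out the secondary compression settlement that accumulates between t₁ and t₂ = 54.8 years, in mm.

Secondary compression: S_s = C_α·H/(1+e_p)·log₁₀(t₂/t₁)
S_s = 0.019×5.9/(1+0.8)×log₁₀(54.8/4.4)
    = 0.06228 × 1.095 = 0.06821 m

S_s ≈ 68.2 mm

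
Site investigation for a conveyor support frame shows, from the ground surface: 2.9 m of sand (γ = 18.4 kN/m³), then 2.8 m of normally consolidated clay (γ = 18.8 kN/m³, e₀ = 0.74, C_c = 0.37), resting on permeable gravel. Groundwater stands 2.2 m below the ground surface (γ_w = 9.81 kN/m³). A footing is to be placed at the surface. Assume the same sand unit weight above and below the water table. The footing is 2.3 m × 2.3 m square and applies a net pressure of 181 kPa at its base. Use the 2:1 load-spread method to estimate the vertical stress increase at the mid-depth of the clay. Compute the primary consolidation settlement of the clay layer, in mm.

S_c ≈ 81.8 mm

Mid-depth of clay below the ground surface: z = 2.9 + 2.8/2 = 4.3 m.
Total vertical stress at mid-clay: σ_v = 18.4×2.9 + 18.8×1.4 = 79.68 kPa.
Pore pressure: u = 9.81×(4.3 − 2.2) = 20.601 kPa.
Initial effective stress: σ'_0 = σ_v − u = 79.68 − 20.601 = 59.079 kPa.
Stress increase at mid-clay by the 2:1 spreading method:
Δσ = qBL/((B+z)(L+z)) = 181×2.3×2.3/((2.3+4.3)(2.3+4.3)) = 21.981 kPa
Final effective stress: σ'_f = σ'_0 + Δσ = 59.079 + 21.981 = 81.06 kPa.
Normally consolidated clay, so the full stress increment lies on the virgin compression line:
S_c = C_c·H/(1+e₀)·log₁₀(σ'_f/σ'_0) = 0.37×2.8/(1+0.74)×log₁₀(81.06/59.079)
    = 0.5954 × 0.13737 = 0.08179 m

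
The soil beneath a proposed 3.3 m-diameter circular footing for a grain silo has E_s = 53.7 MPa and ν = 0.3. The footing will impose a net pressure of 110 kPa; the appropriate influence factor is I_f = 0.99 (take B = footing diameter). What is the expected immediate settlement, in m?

Immediate (elastic) settlement: S_e = q·B·(1−ν²)/E_s · I_f.
E_s = 53.7 MPa = 53700 kPa.
S_e = 110 × 3.3 × (1 − 0.3²) / 53700 × 0.99
    = 110 × 3.3 × 0.91 / 53700 × 0.99
    = 0.00609 m

S_e ≈ 0.00609 m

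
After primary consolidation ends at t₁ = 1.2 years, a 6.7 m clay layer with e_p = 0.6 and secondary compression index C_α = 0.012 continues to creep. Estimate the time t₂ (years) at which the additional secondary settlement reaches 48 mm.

t₂ ≈ 10.8 years

S_s = C_α·H/(1+e_p)·log₁₀(t₂/t₁) ⇒ log₁₀(t₂/t₁) = S_s·(1+e_p)/(C_α·H).
log₁₀(t₂/t₁) = 0.048 × (1+0.6) / (0.012×6.7) = 0.9552
t₂ = t₁ × 10^0.9552 = 1.2 × 9.02 = 10.82 years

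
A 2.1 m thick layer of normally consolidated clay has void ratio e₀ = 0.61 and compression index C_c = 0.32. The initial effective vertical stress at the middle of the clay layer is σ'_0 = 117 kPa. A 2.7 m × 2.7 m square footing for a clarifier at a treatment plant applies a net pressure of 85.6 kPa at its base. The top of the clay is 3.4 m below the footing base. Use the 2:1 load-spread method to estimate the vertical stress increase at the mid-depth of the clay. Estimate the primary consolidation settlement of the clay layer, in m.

Mid-depth of clay below the footing base: z = 3.4 + 2.1/2 = 4.45 m.
Stress increase at mid-clay by the 2:1 spreading method:
Δσ = qBL/((B+z)(L+z)) = 85.6×2.7×2.7/((2.7+4.45)(2.7+4.45)) = 12.206 kPa
Final effective stress: σ'_f = σ'_0 + Δσ = 117 + 12.206 = 129.21 kPa.
Normally consolidated clay, so the full stress increment lies on the virgin compression line:
S_c = C_c·H/(1+e₀)·log₁₀(σ'_f/σ'_0) = 0.32×2.1/(1+0.61)×log₁₀(129.21/117)
    = 0.41739 × 0.04311 = 0.01799 m

S_c ≈ 0.018 m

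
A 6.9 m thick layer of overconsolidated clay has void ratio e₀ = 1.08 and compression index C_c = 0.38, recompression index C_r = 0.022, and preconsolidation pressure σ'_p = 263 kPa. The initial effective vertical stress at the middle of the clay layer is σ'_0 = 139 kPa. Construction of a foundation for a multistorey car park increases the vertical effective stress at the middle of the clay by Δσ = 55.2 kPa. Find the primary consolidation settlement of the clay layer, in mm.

S_c ≈ 10.6 mm

Final effective stress: σ'_f = 139 + 55.2 = 194.2 kPa.
σ'_f = 194.2 ≤ σ'_p = 263 kPa, so the clay remains overconsolidated and only the recompression index applies:
S_c = C_r·H/(1+e₀)·log₁₀(σ'_f/σ'_0) = 0.022×6.9/2.08×log₁₀(194.2/139)
    = 0.072981 × 0.14523 = 0.0106 m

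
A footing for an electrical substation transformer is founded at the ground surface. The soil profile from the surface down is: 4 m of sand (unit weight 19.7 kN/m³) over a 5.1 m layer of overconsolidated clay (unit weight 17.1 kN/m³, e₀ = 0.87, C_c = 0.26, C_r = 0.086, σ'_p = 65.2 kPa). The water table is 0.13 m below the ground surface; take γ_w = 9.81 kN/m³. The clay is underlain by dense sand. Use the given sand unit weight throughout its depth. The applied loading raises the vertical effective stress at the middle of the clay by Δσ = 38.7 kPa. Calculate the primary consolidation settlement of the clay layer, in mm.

S_c ≈ 135 mm

Mid-depth of clay below the ground surface: z = 4 + 5.1/2 = 6.55 m.
Total vertical stress at mid-clay: σ_v = 19.7×4 + 17.1×2.55 = 122.41 kPa.
Pore pressure: u = 9.81×(6.55 − 0.13) = 62.98 kPa.
Initial effective stress: σ'_0 = σ_v − u = 122.41 − 62.98 = 59.43 kPa.
Final effective stress: σ'_f = 59.43 + 38.7 = 98.13 kPa.
σ'_f = 98.13 > σ'_p = 65.2 kPa, so the stress path crosses the preconsolidation pressure — recompression up to σ'_p, then virgin compression beyond:
S_c = H/(1+e₀)·[C_r·log₁₀(σ'_p/σ'_0) + C_c·log₁₀(σ'_f/σ'_p)]
    = 5.1/1.87 × [0.086×log₁₀(65.2/59.43) + 0.26×log₁₀(98.13/65.2)]
    = 2.7273 × [0.0034608 + 0.046164] = 0.1353 m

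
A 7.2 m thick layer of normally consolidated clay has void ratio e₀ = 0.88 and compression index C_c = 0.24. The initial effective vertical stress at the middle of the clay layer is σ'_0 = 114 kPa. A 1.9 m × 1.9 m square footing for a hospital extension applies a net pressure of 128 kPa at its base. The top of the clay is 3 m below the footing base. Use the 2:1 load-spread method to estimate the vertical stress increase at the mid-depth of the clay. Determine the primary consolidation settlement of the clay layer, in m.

S_c ≈ 0.0218 m

Mid-depth of clay below the footing base: z = 3 + 7.2/2 = 6.6 m.
Stress increase at mid-clay by the 2:1 spreading method:
Δσ = qBL/((B+z)(L+z)) = 128×1.9×1.9/((1.9+6.6)(1.9+6.6)) = 6.3956 kPa
Final effective stress: σ'_f = σ'_0 + Δσ = 114 + 6.3956 = 120.4 kPa.
Normally consolidated clay, so the full stress increment lies on the virgin compression line:
S_c = C_c·H/(1+e₀)·log₁₀(σ'_f/σ'_0) = 0.24×7.2/(1+0.88)×log₁₀(120.4/114)
    = 0.91915 × 0.023722 = 0.0218 m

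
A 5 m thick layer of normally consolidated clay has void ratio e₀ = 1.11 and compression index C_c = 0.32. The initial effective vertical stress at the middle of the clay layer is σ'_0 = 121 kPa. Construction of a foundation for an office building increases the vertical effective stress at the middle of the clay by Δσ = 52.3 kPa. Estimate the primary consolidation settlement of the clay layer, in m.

Final effective stress: σ'_f = σ'_0 + Δσ = 121 + 52.3 = 173.3 kPa.
Normally consolidated clay, so the full stress increment lies on the virgin compression line:
S_c = C_c·H/(1+e₀)·log₁₀(σ'_f/σ'_0) = 0.32×5/(1+1.11)×log₁₀(173.3/121)
    = 0.75829 × 0.15601 = 0.1183 m

S_c ≈ 0.118 m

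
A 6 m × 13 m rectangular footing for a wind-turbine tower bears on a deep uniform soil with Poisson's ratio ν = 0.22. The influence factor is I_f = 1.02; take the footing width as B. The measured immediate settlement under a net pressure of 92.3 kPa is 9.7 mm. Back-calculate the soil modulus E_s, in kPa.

S_e = q·B·(1−ν²)/E_s · I_f  ⇒  E_s = q·B·(1−ν²)·I_f / S_e.
E_s = 92.3 × 6 × 0.9516 × 1.02 / 0.0097 = 55420 kPa

E_s ≈ 55400 kPa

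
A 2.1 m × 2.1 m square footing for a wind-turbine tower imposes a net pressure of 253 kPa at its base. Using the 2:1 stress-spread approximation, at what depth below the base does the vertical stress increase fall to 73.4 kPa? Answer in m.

2:1 spreading — at depth z the loaded area has grown by z in each plan dimension:
qB²/(B+z)² = Δσ_z ⇒ z = B(√(q/Δσ_z) − 1) = 2.1×(√(253/73.4) − 1) = 1.799 m

z ≈ 1.8 m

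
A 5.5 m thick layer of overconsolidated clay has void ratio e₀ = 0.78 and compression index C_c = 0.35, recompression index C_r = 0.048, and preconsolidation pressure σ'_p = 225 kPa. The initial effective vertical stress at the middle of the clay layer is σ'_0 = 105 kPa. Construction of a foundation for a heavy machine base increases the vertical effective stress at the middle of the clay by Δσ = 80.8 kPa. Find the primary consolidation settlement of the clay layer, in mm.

S_c ≈ 36.8 mm

Final effective stress: σ'_f = 105 + 80.8 = 185.8 kPa.
σ'_f = 185.8 ≤ σ'_p = 225 kPa, so the clay remains overconsolidated and only the recompression index applies:
S_c = C_r·H/(1+e₀)·log₁₀(σ'_f/σ'_0) = 0.048×5.5/1.78×log₁₀(185.8/105)
    = 0.14832 × 0.24786 = 0.03676 m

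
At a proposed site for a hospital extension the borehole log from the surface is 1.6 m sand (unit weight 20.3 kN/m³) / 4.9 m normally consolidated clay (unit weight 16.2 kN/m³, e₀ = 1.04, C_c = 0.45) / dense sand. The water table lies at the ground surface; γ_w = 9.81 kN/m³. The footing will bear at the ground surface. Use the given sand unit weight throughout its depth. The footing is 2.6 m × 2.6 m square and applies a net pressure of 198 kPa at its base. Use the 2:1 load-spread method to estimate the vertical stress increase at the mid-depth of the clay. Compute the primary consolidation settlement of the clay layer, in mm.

S_c ≈ 309 mm

Mid-depth of clay below the ground surface: z = 1.6 + 4.9/2 = 4.05 m.
Total vertical stress at mid-clay: σ_v = 20.3×1.6 + 16.2×2.45 = 72.17 kPa.
Pore pressure: u = 9.81×(4.05 − 0) = 39.73 kPa.
Initial effective stress: σ'_0 = σ_v − u = 72.17 − 39.73 = 32.44 kPa.
Stress increase at mid-clay by the 2:1 spreading method:
Δσ = qBL/((B+z)(L+z)) = 198×2.6×2.6/((2.6+4.05)(2.6+4.05)) = 30.267 kPa
Final effective stress: σ'_f = σ'_0 + Δσ = 32.44 + 30.267 = 62.707 kPa.
Normally consolidated clay, so the full stress increment lies on the virgin compression line:
S_c = C_c·H/(1+e₀)·log₁₀(σ'_f/σ'_0) = 0.45×4.9/(1+1.04)×log₁₀(62.707/32.44)
    = 1.0809 × 0.28624 = 0.3094 m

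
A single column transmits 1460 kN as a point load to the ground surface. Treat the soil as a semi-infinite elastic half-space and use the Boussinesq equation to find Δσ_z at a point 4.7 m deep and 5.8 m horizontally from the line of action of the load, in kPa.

Δσ_z ≈ 3.12 kPa

Boussinesq vertical stress below a point load on an elastic half-space:
Δσ_z = 3P/(2πz²) · [1 + (r/z)²]^(−5/2)
r/z = 5.8/4.7 = 1.234; [1+(r/z)²]^(−5/2) = 0.098916.
Δσ_z = 3×1460/(2π×4.7²) × 0.098916 = 31.557 × 0.098916 = 3.121 kPa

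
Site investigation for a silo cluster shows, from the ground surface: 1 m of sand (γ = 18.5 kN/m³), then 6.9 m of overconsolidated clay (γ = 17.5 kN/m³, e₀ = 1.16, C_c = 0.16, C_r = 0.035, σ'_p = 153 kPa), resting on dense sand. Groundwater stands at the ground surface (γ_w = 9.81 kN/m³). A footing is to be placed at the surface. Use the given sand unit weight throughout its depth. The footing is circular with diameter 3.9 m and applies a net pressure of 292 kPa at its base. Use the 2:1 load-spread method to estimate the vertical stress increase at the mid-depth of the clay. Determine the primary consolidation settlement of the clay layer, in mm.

Mid-depth of clay below the ground surface: z = 1 + 6.9/2 = 4.45 m.
Total vertical stress at mid-clay: σ_v = 18.5×1 + 17.5×3.45 = 78.875 kPa.
Pore pressure: u = 9.81×(4.45 − 0) = 43.655 kPa.
Initial effective stress: σ'_0 = σ_v − u = 78.875 − 43.655 = 35.22 kPa.
Stress increase at mid-clay by the 2:1 spreading method:
Δσ ≈ qD²/(D+z)² = 292×3.9²/(3.9+4.45)² = 63.7 kPa
Final effective stress: σ'_f = 35.22 + 63.7 = 98.92 kPa.
σ'_f = 98.92 ≤ σ'_p = 153 kPa, so the clay remains overconsolidated and only the recompression index applies:
S_c = C_r·H/(1+e₀)·log₁₀(σ'_f/σ'_0) = 0.035×6.9/2.16×log₁₀(98.92/35.22)
    = 0.1118 × 0.44849 = 0.05014 m

S_c ≈ 50.1 mm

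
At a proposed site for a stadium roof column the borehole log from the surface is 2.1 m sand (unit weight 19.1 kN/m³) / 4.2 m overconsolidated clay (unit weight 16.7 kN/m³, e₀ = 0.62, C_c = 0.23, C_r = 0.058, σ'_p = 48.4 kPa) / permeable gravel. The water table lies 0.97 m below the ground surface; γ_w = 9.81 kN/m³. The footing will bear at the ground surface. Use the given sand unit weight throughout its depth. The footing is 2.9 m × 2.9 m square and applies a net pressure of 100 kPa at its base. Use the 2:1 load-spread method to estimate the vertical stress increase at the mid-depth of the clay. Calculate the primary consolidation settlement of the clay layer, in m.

S_c ≈ 0.0634 m

Mid-depth of clay below the ground surface: z = 2.1 + 4.2/2 = 4.2 m.
Total vertical stress at mid-clay: σ_v = 19.1×2.1 + 16.7×2.1 = 75.18 kPa.
Pore pressure: u = 9.81×(4.2 − 0.97) = 31.686 kPa.
Initial effective stress: σ'_0 = σ_v − u = 75.18 − 31.686 = 43.494 kPa.
Stress increase at mid-clay by the 2:1 spreading method:
Δσ = qBL/((B+z)(L+z)) = 100×2.9×2.9/((2.9+4.2)(2.9+4.2)) = 16.683 kPa
Final effective stress: σ'_f = 43.494 + 16.683 = 60.177 kPa.
σ'_f = 60.177 > σ'_p = 48.4 kPa, so the stress path crosses the preconsolidation pressure — recompression up to σ'_p, then virgin compression beyond:
S_c = H/(1+e₀)·[C_r·log₁₀(σ'_p/σ'_0) + C_c·log₁₀(σ'_f/σ'_p)]
    = 4.2/1.62 × [0.058×log₁₀(48.4/43.494) + 0.23×log₁₀(60.177/48.4)]
    = 2.5926 × [0.0026921 + 0.021755] = 0.06338 m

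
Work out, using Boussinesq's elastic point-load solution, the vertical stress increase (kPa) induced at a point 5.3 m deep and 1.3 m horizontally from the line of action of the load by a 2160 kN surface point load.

Boussinesq vertical stress below a point load on an elastic half-space:
Δσ_z = 3P/(2πz²) · [1 + (r/z)²]^(−5/2)
r/z = 1.3/5.3 = 0.24528; [1+(r/z)²]^(−5/2) = 0.86411.
Δσ_z = 3×2160/(2π×5.3²) × 0.86411 = 36.715 × 0.86411 = 31.73 kPa

Δσ_z ≈ 31.7 kPa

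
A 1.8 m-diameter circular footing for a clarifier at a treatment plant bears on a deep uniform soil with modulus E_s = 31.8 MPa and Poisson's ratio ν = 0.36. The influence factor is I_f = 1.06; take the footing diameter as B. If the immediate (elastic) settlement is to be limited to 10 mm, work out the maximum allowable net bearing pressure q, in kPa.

E_s = 31.8 MPa = 31800 kPa.
S_e = q·B·(1−ν²)/E_s · I_f  ⇒  q = S_e·E_s / (B·(1−ν²)·I_f).
q = 0.01 × 31800 / (1.8 × 0.8704 × 1.06) = 191.5 kPa

q ≈ 191 kPa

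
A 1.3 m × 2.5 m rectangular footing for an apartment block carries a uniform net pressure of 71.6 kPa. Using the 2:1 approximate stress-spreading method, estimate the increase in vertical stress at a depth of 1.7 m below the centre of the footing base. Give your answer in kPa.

By the 2:1 method the load spreads at 1 horizontal : 2 vertical, so at depth z the loaded area has grown by z in each plan dimension:
Δσ = qBL/((B+z)(L+z)) = 71.6×1.3×2.5/((1.3+1.7)(2.5+1.7)) = 18.468 kPa

Δσ_z ≈ 18.5 kPa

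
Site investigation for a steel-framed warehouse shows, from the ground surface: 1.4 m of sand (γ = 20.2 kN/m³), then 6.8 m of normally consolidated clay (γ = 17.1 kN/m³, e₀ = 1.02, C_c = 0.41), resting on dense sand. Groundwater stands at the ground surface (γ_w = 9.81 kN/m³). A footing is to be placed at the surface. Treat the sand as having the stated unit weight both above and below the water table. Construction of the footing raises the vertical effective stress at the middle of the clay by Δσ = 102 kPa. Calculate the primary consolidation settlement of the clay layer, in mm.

S_c ≈ 767 mm

Mid-depth of clay below the ground surface: z = 1.4 + 6.8/2 = 4.8 m.
Total vertical stress at mid-clay: σ_v = 20.2×1.4 + 17.1×3.4 = 86.42 kPa.
Pore pressure: u = 9.81×(4.8 − 0) = 47.088 kPa.
Initial effective stress: σ'_0 = σ_v − u = 86.42 − 47.088 = 39.332 kPa.
Final effective stress: σ'_f = σ'_0 + Δσ = 39.332 + 102 = 141.33 kPa.
Normally consolidated clay, so the full stress increment lies on the virgin compression line:
S_c = C_c·H/(1+e₀)·log₁₀(σ'_f/σ'_0) = 0.41×6.8/(1+1.02)×log₁₀(141.33/39.332)
    = 1.3802 × 0.55549 = 0.7667 m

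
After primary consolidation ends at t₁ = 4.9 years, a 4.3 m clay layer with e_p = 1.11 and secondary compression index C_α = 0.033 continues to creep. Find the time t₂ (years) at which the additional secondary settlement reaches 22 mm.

S_s = C_α·H/(1+e_p)·log₁₀(t₂/t₁) ⇒ log₁₀(t₂/t₁) = S_s·(1+e_p)/(C_α·H).
log₁₀(t₂/t₁) = 0.022 × (1+1.11) / (0.033×4.3) = 0.3271
t₂ = t₁ × 10^0.3271 = 4.9 × 2.124 = 10.41 years

t₂ ≈ 10.4 years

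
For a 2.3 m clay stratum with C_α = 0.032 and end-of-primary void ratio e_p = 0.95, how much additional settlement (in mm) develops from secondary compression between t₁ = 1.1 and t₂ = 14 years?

Secondary compression: S_s = C_α·H/(1+e_p)·log₁₀(t₂/t₁)
S_s = 0.032×2.3/(1+0.95)×log₁₀(14/1.1)
    = 0.03774 × 1.105 = 0.0417 m

S_s ≈ 41.7 mm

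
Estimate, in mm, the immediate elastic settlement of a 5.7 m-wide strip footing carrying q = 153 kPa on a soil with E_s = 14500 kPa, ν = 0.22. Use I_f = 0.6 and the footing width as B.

Immediate (elastic) settlement: S_e = q·B·(1−ν²)/E_s · I_f.
S_e = 153 × 5.7 × (1 − 0.22²) / 14500 × 0.6
    = 153 × 5.7 × 0.9516 / 14500 × 0.6
    = 0.03434 m = 34.34 mm

S_e ≈ 34.3 mm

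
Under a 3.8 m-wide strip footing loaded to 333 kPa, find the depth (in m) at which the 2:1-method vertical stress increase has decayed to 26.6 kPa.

z ≈ 43.8 m

2:1 spreading — at depth z the loaded area has grown by z in each plan dimension:
qB/(B+z) = Δσ_z ⇒ z = qB/Δσ_z − B = 333×3.8/26.6 − 3.8 = 43.77 m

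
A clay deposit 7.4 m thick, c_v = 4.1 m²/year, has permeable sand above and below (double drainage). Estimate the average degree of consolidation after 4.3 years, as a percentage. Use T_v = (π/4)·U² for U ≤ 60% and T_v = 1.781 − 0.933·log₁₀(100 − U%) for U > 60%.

Drainage path length: H_d = H/2 = 3.7 m (double drainage).
T_v = c_v·t/H_d² = 4.1×4.3/3.7² = 1.2878.
T_v = 1.2878 corresponds to the U > 60% branch:
U = 1 − 10^((1.781 − T_v)/0.933)/100 = 0.9662

U ≈ 96.6 %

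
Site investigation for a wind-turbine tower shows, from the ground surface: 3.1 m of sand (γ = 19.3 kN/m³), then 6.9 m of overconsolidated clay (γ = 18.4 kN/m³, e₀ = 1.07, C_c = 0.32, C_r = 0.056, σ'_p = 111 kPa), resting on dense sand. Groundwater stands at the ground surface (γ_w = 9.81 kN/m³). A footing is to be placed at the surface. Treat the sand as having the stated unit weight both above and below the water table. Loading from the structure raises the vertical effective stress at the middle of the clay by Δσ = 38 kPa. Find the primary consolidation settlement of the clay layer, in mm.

Mid-depth of clay below the ground surface: z = 3.1 + 6.9/2 = 6.55 m.
Total vertical stress at mid-clay: σ_v = 19.3×3.1 + 18.4×3.45 = 123.31 kPa.
Pore pressure: u = 9.81×(6.55 − 0) = 64.255 kPa.
Initial effective stress: σ'_0 = σ_v − u = 123.31 − 64.255 = 59.055 kPa.
Final effective stress: σ'_f = 59.055 + 38 = 97.055 kPa.
σ'_f = 97.055 ≤ σ'_p = 111 kPa, so the clay remains overconsolidated and only the recompression index applies:
S_c = C_r·H/(1+e₀)·log₁₀(σ'_f/σ'_0) = 0.056×6.9/2.07×log₁₀(97.055/59.055)
    = 0.18666 × 0.21576 = 0.04027 m

S_c ≈ 40.3 mm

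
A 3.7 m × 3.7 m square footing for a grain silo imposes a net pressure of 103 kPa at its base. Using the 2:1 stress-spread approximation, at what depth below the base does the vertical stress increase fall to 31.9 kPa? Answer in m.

z ≈ 2.95 m

2:1 spreading — at depth z the loaded area has grown by z in each plan dimension:
qB²/(B+z)² = Δσ_z ⇒ z = B(√(q/Δσ_z) − 1) = 3.7×(√(103/31.9) − 1) = 2.949 m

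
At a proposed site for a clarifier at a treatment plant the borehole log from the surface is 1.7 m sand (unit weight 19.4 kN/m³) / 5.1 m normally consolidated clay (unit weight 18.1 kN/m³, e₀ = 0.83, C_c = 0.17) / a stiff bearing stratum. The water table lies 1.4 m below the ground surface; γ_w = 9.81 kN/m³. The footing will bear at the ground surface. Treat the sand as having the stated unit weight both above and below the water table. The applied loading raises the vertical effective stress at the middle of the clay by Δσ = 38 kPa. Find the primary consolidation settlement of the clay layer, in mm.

S_c ≈ 114 mm

Mid-depth of clay below the ground surface: z = 1.7 + 5.1/2 = 4.25 m.
Total vertical stress at mid-clay: σ_v = 19.4×1.7 + 18.1×2.55 = 79.135 kPa.
Pore pressure: u = 9.81×(4.25 − 1.4) = 27.959 kPa.
Initial effective stress: σ'_0 = σ_v − u = 79.135 − 27.959 = 51.176 kPa.
Final effective stress: σ'_f = σ'_0 + Δσ = 51.176 + 38 = 89.176 kPa.
Normally consolidated clay, so the full stress increment lies on the virgin compression line:
S_c = C_c·H/(1+e₀)·log₁₀(σ'_f/σ'_0) = 0.17×5.1/(1+0.83)×log₁₀(89.176/51.176)
    = 0.47377 × 0.24118 = 0.1143 m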